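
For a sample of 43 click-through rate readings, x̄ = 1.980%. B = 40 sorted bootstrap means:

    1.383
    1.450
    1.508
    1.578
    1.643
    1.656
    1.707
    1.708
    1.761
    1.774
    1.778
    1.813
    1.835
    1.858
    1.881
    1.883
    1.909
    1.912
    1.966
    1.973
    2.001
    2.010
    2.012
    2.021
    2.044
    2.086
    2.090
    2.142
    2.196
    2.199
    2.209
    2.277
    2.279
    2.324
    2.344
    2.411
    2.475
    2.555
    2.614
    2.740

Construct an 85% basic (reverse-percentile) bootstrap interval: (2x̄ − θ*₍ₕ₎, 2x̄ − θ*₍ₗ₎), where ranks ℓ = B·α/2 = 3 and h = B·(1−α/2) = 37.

(1.485, 2.452)

Percentile endpoints at ranks 3 and 37: θ*₍3₎ = 1.508, θ*₍37₎ = 2.475.
Basic interval reflects these around x̄:
  lower = 2 × 1.980 − 2.475 = 1.485
  upper = 2 × 1.980 − 1.508 = 2.452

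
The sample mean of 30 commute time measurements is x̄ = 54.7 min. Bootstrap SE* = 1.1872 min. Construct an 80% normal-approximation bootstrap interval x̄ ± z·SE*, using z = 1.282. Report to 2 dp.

Margin = 1.282 × 1.1872 = 1.522
Interval: 54.7 ± 1.522

(53.18, 56.22)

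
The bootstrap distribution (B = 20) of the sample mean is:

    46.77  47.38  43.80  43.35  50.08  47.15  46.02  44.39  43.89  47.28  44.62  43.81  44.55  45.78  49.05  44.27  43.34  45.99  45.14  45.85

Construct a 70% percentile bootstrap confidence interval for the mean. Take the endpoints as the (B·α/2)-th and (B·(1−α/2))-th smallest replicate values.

(43.80, 47.28)

Sorted replicates: 43.34, 43.35, 43.80, 43.81, 43.89, 44.27, 44.39, 44.55, 44.62, 45.14, 45.78, 45.85, 45.99, 46.02, 46.77, 47.15, 47.28, 47.38, 49.05, 50.08
α = 0.30; lower rank = 20 × 0.150 = 3; upper rank = 20 × 0.850 = 17.
The 3rd smallest replicate is 43.80; the 17th is 47.28.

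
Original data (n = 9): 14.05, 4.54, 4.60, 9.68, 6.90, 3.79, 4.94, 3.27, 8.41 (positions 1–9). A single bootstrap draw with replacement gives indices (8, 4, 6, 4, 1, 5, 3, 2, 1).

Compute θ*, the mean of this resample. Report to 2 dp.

Resample values: 3.27, 9.68, 3.79, 9.68, 14.05, 6.90, 4.60, 4.54, 14.05.
Mean = (3.27 + 9.68 + 3.79 + 9.68 + 14.05 + 6.90 + 4.60 + 4.54 + 14.05) / 9 = 70.560 / 9 = 7.84

θ* = 7.84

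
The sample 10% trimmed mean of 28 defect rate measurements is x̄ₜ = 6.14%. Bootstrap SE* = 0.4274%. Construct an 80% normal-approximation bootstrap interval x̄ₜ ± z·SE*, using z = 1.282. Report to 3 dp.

Margin = 1.282 × 0.4274 = 0.5479
Interval: 6.14 ± 0.5479

(5.592, 6.688)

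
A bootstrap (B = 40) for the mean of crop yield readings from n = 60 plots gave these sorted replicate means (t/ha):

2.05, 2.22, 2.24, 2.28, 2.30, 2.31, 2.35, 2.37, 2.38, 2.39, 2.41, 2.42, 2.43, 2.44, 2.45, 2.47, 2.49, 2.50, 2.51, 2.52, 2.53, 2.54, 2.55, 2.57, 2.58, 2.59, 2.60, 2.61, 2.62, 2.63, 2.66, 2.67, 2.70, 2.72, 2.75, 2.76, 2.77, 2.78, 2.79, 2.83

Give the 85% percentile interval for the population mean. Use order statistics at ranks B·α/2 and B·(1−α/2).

(2.24, 2.77)

α = 0.15; lower rank = 40 × 0.075 = 3; upper rank = 40 × 0.925 = 37.
The 3rd smallest replicate is 2.24; the 37th is 2.77.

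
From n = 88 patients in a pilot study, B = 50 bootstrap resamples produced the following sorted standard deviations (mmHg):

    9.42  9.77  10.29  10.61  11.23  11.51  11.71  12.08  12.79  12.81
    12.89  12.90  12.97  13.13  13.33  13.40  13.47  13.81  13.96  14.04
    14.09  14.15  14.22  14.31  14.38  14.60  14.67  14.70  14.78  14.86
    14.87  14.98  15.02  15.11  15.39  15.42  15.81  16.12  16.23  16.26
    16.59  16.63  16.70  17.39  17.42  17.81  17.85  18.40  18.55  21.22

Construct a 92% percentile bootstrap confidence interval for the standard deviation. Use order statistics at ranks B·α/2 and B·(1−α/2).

α = 0.08; lower rank = 50 × 0.040 = 2; upper rank = 50 × 0.960 = 48.
The 2nd smallest replicate is 9.77; the 48th is 18.40.

(9.77, 18.40)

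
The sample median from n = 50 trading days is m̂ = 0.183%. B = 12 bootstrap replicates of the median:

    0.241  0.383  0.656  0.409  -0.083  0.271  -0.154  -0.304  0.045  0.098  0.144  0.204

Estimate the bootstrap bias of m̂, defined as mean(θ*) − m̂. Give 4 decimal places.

bias = −0.0238

mean(θ*) = (0.241 + 0.383 + 0.656 + 0.409 + (-0.083) + 0.271 + (-0.154) + (-0.304) + 0.045 + 0.098 + 0.144 + 0.204) / 12 = 0.15917
bias = 0.15917 − 0.183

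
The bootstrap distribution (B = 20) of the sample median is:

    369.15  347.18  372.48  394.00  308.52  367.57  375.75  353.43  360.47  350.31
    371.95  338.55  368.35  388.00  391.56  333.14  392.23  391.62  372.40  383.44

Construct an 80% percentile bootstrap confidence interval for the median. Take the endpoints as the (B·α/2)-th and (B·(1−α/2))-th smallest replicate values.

(333.14, 391.62)

Sorted replicates: 308.52, 333.14, 338.55, 347.18, 350.31, 353.43, 360.47, 367.57, 368.35, 369.15, 371.95, 372.40, 372.48, 375.75, 383.44, 388.00, 391.56, 391.62, 392.23, 394.00
α = 0.20; lower rank = 20 × 0.100 = 2; upper rank = 20 × 0.900 = 18.
The 2nd smallest replicate is 333.14; the 18th is 391.62.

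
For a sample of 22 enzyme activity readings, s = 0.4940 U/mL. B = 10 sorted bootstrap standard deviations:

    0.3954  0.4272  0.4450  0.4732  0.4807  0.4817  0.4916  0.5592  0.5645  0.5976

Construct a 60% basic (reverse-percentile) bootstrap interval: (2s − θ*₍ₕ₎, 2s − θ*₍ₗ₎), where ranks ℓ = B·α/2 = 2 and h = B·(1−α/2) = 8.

(0.4288, 0.5608)

Percentile endpoints at ranks 2 and 8: θ*₍2₎ = 0.4272, θ*₍8₎ = 0.5592.
Basic interval reflects these around s:
  lower = 2 × 0.4940 − 0.5592 = 0.4288
  upper = 2 × 0.4940 − 0.4272 = 0.5608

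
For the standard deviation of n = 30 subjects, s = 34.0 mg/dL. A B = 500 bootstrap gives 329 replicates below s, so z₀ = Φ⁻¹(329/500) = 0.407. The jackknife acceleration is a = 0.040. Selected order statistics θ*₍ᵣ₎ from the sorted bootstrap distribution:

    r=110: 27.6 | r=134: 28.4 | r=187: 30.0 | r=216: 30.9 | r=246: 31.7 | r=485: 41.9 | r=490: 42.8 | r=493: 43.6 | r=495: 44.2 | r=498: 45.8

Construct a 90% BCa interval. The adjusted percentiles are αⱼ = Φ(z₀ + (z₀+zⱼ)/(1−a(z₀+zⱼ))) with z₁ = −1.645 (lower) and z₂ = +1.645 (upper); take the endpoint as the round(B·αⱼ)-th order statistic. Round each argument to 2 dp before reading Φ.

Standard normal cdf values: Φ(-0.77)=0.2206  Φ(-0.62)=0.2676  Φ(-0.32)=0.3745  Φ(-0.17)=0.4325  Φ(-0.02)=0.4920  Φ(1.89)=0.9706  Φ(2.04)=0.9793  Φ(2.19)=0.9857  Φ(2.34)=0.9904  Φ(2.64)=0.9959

Lower: z₀ + z₁ = 0.407 + (-1.645) = -1.238; 1 − a(z₀+z₁) = 1 − (0.040)(-1.238) = 1.0495; argument = 0.407 + (-1.238)/1.0495 = -0.7726 → -0.77.
α₁ = Φ(-0.77) = 0.2206; rank = round(500 × 0.2206) = 110; θ*₍110₎ = 27.6.
Upper: z₀ + z₂ = 2.052; 1 − a(z₀+z₂) = 0.9179; argument = 2.6425 → 2.64; α₂ = 0.9959; rank = 498; θ*₍498₎ = 45.8.

(27.6, 45.8)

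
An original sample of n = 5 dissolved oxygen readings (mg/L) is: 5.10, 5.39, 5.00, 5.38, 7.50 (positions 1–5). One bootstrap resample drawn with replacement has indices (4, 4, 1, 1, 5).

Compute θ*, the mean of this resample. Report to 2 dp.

Resample values: 5.38, 5.38, 5.10, 5.10, 7.50.
Mean = (5.38 + 5.38 + 5.10 + 5.10 + 7.50) / 5 = 28.460 / 5 = 5.69

θ* = 5.69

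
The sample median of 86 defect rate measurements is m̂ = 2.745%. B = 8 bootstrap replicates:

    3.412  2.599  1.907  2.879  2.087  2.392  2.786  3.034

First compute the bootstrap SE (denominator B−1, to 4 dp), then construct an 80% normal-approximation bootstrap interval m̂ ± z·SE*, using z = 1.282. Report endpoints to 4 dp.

(2.1066, 3.3834)

Mean of replicates = 2.6370; sum of squared deviations = 1.7359; SE* = √(1.7359/7) = 0.4980
Margin = 1.282 × 0.4980 = 0.63844
Interval: 2.745 ± 0.63844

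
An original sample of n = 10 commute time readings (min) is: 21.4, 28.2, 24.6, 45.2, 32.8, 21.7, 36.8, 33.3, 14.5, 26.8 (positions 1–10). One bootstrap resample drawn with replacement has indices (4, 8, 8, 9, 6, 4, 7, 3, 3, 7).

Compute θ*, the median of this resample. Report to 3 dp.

Resample values: 45.2, 33.3, 33.3, 14.5, 21.7, 45.2, 36.8, 24.6, 24.6, 36.8.
Sorted: 14.5, 21.7, 24.6, 24.6, 33.3, 33.3, 36.8, 36.8, 45.2, 45.2
Median = average of the two middle values = 33.300

θ* = 33.300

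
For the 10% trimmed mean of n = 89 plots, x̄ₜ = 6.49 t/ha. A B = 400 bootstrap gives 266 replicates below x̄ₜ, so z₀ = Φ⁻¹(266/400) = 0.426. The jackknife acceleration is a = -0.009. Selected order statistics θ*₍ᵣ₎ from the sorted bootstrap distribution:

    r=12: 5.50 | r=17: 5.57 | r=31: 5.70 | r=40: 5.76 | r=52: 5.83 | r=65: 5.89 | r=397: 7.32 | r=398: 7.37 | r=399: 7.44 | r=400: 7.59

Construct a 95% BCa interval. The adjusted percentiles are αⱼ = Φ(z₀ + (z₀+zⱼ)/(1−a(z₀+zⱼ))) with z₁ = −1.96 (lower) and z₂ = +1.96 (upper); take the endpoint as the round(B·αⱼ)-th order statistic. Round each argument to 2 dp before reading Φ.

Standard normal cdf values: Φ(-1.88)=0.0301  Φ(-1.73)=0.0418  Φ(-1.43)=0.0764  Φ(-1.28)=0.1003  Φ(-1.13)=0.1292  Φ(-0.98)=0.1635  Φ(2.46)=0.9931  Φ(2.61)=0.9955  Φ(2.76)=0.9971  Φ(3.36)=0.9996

(5.83, 7.44)

Lower: z₀ + z₁ = 0.426 + (-1.960) = -1.534; 1 − a(z₀+z₁) = 1 − (-0.009)(-1.534) = 0.9862; argument = 0.426 + (-1.534)/0.9862 = -1.1295 → -1.13.
α₁ = Φ(-1.13) = 0.1292; rank = round(400 × 0.1292) = 52; θ*₍52₎ = 5.83.
Upper: z₀ + z₂ = 2.386; 1 − a(z₀+z₂) = 1.0215; argument = 2.7618 → 2.76; α₂ = 0.9971; rank = 399; θ*₍399₎ = 7.44.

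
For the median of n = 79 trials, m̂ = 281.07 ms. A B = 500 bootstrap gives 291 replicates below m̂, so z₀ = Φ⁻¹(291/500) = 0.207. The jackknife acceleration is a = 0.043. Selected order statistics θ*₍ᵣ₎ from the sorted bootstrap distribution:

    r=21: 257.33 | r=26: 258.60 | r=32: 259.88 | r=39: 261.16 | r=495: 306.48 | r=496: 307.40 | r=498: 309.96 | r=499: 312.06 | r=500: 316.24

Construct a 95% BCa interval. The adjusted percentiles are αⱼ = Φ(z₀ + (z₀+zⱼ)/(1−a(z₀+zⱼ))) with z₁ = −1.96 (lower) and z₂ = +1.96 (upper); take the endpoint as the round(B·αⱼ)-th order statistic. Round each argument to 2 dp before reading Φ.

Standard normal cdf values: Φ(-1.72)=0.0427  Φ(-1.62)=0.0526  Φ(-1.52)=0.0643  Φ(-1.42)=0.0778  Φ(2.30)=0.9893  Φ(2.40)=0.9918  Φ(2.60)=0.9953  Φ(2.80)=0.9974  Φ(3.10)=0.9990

(261.16, 309.96)

Lower: z₀ + z₁ = 0.207 + (-1.960) = -1.753; 1 − a(z₀+z₁) = 1 − (0.043)(-1.753) = 1.0754; argument = 0.207 + (-1.753)/1.0754 = -1.4231 → -1.42.
α₁ = Φ(-1.42) = 0.0778; rank = round(500 × 0.0778) = 39; θ*₍39₎ = 261.16.
Upper: z₀ + z₂ = 2.167; 1 − a(z₀+z₂) = 0.9068; argument = 2.5967 → 2.60; α₂ = 0.9953; rank = 498; θ*₍498₎ = 309.96.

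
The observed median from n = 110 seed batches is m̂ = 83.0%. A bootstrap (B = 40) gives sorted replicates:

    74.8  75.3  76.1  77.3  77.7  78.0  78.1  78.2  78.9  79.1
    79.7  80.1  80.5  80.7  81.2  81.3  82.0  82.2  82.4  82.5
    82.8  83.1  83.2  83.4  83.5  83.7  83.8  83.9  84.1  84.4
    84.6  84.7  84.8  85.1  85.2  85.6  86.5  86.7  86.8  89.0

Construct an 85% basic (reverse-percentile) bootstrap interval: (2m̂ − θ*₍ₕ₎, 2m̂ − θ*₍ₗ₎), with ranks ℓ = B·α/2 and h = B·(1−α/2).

(79.5, 89.9)

Percentile endpoints at ranks 3 and 37: θ*₍3₎ = 76.1, θ*₍37₎ = 86.5.
Basic interval reflects these around m̂:
  lower = 2 × 83.0 − 86.5 = 79.5
  upper = 2 × 83.0 − 76.1 = 89.9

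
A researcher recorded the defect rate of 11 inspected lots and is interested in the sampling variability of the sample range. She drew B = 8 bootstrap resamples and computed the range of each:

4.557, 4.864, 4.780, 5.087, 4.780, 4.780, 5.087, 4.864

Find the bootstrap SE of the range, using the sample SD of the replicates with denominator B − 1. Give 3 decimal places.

Bootstrap SE is the standard deviation of the 8 replicate ranges.
Mean of replicates: (4.557 + 4.864 + 4.780 + 5.087 + 4.780 + 4.780 + 5.087 + 4.864) / 8 = 38.7990 / 8 = 4.8499
Sum of squared deviations: (−0.2929)² + (+0.0141)² + (−0.0699)² + (+0.2371)² + (−0.0699)² + (−0.0699)² + (+0.2371)² + (+0.0141)² = 0.2133
Variance = 0.2133 / 7 = 0.0305
SE* = √0.0305

SE* = 0.175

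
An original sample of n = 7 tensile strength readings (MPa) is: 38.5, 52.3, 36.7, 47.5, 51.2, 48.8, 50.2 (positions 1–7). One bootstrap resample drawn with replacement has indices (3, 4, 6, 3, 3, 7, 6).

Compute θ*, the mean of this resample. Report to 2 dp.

Resample values: 36.7, 47.5, 48.8, 36.7, 36.7, 50.2, 48.8.
Mean = (36.7 + 47.5 + 48.8 + 36.7 + 36.7 + 50.2 + 48.8) / 7 = 305.40 / 7 = 43.63

θ* = 43.63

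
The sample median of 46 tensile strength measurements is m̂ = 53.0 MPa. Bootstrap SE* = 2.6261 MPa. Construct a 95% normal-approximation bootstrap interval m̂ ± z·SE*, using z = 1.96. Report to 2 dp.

(47.85, 58.15)

Margin = 1.96 × 2.6261 = 5.147
Interval: 53.0 ± 5.147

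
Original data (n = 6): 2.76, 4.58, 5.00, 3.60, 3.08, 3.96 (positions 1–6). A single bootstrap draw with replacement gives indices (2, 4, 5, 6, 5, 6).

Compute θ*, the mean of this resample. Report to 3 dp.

θ* = 3.710

Resample values: 4.58, 3.60, 3.08, 3.96, 3.08, 3.96.
Mean = (4.58 + 3.60 + 3.08 + 3.96 + 3.08 + 3.96) / 6 = 22.260 / 6 = 3.710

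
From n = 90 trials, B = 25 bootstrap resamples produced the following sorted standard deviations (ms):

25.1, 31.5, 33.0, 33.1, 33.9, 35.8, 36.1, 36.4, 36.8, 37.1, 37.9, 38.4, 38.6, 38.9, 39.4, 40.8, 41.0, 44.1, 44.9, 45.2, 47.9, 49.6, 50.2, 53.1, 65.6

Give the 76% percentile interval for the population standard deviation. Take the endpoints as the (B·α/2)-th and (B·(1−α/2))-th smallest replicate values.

α = 0.24; lower rank = 25 × 0.120 = 3; upper rank = 25 × 0.880 = 22.
The 3rd smallest replicate is 33.0; the 22nd is 49.6.

(33.0, 49.6)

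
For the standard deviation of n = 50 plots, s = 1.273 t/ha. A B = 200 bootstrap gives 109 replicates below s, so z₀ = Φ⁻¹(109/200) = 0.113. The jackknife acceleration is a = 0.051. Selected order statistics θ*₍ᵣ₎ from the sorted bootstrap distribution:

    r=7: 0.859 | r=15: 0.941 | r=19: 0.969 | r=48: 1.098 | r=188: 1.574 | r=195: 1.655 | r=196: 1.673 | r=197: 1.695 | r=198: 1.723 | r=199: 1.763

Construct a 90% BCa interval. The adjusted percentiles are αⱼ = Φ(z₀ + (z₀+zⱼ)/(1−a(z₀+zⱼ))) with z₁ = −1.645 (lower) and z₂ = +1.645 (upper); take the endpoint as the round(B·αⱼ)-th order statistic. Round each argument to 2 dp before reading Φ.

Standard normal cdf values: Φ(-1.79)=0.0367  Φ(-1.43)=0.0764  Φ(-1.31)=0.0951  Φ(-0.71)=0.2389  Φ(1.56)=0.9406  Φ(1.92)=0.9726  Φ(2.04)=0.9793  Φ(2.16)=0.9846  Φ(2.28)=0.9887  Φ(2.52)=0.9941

Lower: z₀ + z₁ = 0.113 + (-1.645) = -1.532; 1 − a(z₀+z₁) = 1 − (0.051)(-1.532) = 1.0781; argument = 0.113 + (-1.532)/1.0781 = -1.3080 → -1.31.
α₁ = Φ(-1.31) = 0.0951; rank = round(200 × 0.0951) = 19; θ*₍19₎ = 0.969.
Upper: z₀ + z₂ = 1.758; 1 − a(z₀+z₂) = 0.9103; argument = 2.0441 → 2.04; α₂ = 0.9793; rank = 196; θ*₍196₎ = 1.673.

(0.969, 1.673)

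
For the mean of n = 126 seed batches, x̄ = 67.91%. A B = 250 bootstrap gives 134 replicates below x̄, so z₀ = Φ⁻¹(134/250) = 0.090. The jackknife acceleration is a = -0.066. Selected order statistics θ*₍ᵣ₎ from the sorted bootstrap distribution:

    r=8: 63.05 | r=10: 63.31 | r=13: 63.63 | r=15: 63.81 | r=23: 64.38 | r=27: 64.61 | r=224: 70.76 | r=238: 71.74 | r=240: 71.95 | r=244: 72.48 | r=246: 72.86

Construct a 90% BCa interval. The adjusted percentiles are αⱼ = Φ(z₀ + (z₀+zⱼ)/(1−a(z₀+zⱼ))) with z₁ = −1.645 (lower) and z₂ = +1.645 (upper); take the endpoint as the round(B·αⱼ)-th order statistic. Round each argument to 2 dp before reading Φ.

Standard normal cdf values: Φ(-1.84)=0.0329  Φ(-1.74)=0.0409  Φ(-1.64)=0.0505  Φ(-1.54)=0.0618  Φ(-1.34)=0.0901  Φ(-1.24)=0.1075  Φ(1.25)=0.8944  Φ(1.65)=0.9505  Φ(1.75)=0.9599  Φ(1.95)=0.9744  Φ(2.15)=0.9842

(63.63, 71.74)

Lower: z₀ + z₁ = 0.090 + (-1.645) = -1.555; 1 − a(z₀+z₁) = 1 − (-0.066)(-1.555) = 0.8974; argument = 0.090 + (-1.555)/0.8974 = -1.6428 → -1.64.
α₁ = Φ(-1.64) = 0.0505; rank = round(250 × 0.0505) = 13; θ*₍13₎ = 63.63.
Upper: z₀ + z₂ = 1.735; 1 − a(z₀+z₂) = 1.1145; argument = 1.6467 → 1.65; α₂ = 0.9505; rank = 238; θ*₍238₎ = 71.74.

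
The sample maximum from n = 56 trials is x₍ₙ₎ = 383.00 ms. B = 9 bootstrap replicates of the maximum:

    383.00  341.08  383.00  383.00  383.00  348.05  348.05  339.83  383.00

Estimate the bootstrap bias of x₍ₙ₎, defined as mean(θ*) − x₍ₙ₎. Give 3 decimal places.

bias = −17.221

mean(θ*) = (383.00 + 341.08 + 383.00 + 383.00 + 383.00 + 348.05 + 348.05 + 339.83 + 383.00) / 9 = 365.7789
bias = 365.7789 − 383.00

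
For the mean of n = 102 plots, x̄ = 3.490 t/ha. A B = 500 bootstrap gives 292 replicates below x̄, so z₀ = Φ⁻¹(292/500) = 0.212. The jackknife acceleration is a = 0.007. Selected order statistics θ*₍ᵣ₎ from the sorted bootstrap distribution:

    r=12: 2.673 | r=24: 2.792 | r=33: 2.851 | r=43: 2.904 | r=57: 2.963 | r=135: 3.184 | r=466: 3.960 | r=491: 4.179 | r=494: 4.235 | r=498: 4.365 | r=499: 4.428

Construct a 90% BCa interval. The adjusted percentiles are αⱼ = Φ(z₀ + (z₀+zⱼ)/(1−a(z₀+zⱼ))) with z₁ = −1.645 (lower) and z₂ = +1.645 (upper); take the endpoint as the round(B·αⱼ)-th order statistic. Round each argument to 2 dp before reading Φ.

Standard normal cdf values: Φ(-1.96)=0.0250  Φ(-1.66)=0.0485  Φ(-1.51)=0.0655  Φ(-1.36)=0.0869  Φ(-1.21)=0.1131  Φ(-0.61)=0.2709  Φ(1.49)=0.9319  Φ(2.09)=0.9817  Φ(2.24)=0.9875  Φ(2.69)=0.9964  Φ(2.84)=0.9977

Lower: z₀ + z₁ = 0.212 + (-1.645) = -1.433; 1 − a(z₀+z₁) = 1 − (0.007)(-1.433) = 1.0100; argument = 0.212 + (-1.433)/1.0100 = -1.2068 → -1.21.
α₁ = Φ(-1.21) = 0.1131; rank = round(500 × 0.1131) = 57; θ*₍57₎ = 2.963.
Upper: z₀ + z₂ = 1.857; 1 − a(z₀+z₂) = 0.9870; argument = 2.0935 → 2.09; α₂ = 0.9817; rank = 491; θ*₍491₎ = 4.179.

(2.963, 4.179)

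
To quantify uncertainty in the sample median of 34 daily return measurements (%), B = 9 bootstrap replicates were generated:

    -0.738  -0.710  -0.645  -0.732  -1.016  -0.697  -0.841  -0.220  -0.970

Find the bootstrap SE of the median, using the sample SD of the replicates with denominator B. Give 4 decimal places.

Bootstrap SE is the standard deviation of the 9 replicate medians.
Mean of replicates: ((-0.738) + (-0.710) + (-0.645) + (-0.732) + (-1.016) + (-0.697) + (-0.841) + (-0.220) + (-0.970)) / 9 = -6.56900 / 9 = -0.72989
Sum of squared deviations: (−0.00811)² + (+0.01989)² + (+0.08489)² + (−0.00211)² + (−0.28611)² + (+0.03289)² + (−0.11111)² + (+0.50989)² + (−0.24011)² = 0.42060
Variance = 0.42060 / 9 = 0.04673
SE* = √0.04673

SE* = 0.2162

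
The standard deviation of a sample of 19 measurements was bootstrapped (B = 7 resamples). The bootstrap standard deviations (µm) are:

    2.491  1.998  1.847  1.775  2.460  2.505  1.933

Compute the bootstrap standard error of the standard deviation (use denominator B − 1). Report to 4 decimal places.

SE* = 0.3268

Bootstrap SE is the standard deviation of the 7 replicate standard deviations.
Mean of replicates: (2.491 + 1.998 + 1.847 + 1.775 + 2.460 + 2.505 + 1.933) / 7 = 15.00900 / 7 = 2.14414
Sum of squared deviations: (+0.34686)² + (−0.14614)² + (−0.29714)² + (−0.36914)² + (+0.31586)² + (+0.36086)² + (−0.21114)² = 0.64079
Variance = 0.64079 / 6 = 0.10680
SE* = √0.10680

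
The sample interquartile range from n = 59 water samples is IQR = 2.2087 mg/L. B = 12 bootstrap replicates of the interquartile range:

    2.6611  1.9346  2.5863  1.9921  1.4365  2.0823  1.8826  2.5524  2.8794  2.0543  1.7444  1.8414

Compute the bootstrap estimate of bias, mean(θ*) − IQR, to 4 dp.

mean(θ*) = (2.6611 + 1.9346 + 2.5863 + 1.9921 + 1.4365 + 2.0823 + 1.8826 + 2.5524 + 2.8794 + 2.0543 + 1.7444 + 1.8414) / 12 = 2.13728
bias = 2.13728 − 2.2087

bias = −0.0714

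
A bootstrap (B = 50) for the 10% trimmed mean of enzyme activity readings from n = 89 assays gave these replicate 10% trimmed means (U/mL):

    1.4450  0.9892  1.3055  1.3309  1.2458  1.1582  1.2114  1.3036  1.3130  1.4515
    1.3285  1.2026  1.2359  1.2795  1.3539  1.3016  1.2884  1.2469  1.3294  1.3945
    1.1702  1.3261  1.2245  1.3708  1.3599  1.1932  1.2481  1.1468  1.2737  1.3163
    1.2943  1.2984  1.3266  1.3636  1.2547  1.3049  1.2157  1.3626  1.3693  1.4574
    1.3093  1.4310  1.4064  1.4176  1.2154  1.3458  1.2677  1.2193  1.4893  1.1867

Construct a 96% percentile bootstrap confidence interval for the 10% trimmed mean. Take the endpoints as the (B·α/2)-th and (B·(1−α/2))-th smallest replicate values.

Sorted replicates: 0.9892, 1.1468, 1.1582, 1.1702, 1.1867, 1.1932, 1.2026, 1.2114, 1.2154, 1.2157, 1.2193, 1.2245, 1.2359, 1.2458, 1.2469, 1.2481, 1.2547, 1.2677, 1.2737, 1.2795, 1.2884, 1.2943, 1.2984, 1.3016, 1.3036, 1.3049, 1.3055, 1.3093, 1.3130, 1.3163, 1.3261, 1.3266, 1.3285, 1.3294, 1.3309, 1.3458, 1.3539, 1.3599, 1.3626, 1.3636, 1.3693, 1.3708, 1.3945, 1.4064, 1.4176, 1.4310, 1.4450, 1.4515, 1.4574, 1.4893
α = 0.04; lower rank = 50 × 0.020 = 1; upper rank = 50 × 0.980 = 49.
The 1st smallest replicate is 0.9892; the 49th is 1.4574.

(0.9892, 1.4574)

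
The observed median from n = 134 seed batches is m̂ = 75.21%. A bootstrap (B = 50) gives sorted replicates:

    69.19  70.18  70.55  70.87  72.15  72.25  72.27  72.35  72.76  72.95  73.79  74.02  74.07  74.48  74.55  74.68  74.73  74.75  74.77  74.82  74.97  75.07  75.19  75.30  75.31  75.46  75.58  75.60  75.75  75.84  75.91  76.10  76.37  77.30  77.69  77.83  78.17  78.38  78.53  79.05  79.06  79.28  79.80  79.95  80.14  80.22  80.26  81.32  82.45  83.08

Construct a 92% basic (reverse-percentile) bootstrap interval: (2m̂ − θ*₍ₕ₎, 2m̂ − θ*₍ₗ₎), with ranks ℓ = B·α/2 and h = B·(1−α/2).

Percentile endpoints at ranks 2 and 48: θ*₍2₎ = 70.18, θ*₍48₎ = 81.32.
Basic interval reflects these around m̂:
  lower = 2 × 75.21 − 81.32 = 69.10
  upper = 2 × 75.21 − 70.18 = 80.24

(69.10, 80.24)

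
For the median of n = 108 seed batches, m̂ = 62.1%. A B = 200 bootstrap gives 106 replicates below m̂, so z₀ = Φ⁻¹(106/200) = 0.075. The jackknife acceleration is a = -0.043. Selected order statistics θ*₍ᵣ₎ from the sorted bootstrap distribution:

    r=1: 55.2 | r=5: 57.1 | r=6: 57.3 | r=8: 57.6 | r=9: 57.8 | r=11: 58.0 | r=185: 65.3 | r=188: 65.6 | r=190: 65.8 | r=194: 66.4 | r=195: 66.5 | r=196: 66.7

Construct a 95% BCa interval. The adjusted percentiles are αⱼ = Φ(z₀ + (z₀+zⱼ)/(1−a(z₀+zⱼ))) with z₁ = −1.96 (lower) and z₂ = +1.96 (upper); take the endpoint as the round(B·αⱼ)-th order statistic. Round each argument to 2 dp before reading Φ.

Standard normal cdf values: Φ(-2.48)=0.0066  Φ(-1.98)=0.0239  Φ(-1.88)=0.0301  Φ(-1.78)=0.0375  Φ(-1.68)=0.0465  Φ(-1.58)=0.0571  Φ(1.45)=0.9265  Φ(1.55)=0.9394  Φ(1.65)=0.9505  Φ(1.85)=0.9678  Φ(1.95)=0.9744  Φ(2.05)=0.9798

Lower: z₀ + z₁ = 0.075 + (-1.960) = -1.885; 1 − a(z₀+z₁) = 1 − (-0.043)(-1.885) = 0.9189; argument = 0.075 + (-1.885)/0.9189 = -1.9763 → -1.98.
α₁ = Φ(-1.98) = 0.0239; rank = round(200 × 0.0239) = 5; θ*₍5₎ = 57.1.
Upper: z₀ + z₂ = 2.035; 1 − a(z₀+z₂) = 1.0875; argument = 1.9463 → 1.95; α₂ = 0.9744; rank = 195; θ*₍195₎ = 66.5.

(57.1, 66.5)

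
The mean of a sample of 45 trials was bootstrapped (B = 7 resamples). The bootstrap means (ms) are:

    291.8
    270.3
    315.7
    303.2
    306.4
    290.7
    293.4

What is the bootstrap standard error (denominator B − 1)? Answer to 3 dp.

SE* = 14.497

Bootstrap SE is the standard deviation of the 7 replicate means.
Mean of replicates: (291.8 + 270.3 + 315.7 + 303.2 + 306.4 + 290.7 + 293.4) / 7 = 2071.5000 / 7 = 295.9286
Sum of squared deviations: (−4.1286)² + (−25.6286)² + (+19.7714)² + (+7.2714)² + (+10.4714)² + (−5.2286)² + (−2.5286)² = 1261.0343
Variance = 1261.0343 / 6 = 210.1724
SE* = √210.1724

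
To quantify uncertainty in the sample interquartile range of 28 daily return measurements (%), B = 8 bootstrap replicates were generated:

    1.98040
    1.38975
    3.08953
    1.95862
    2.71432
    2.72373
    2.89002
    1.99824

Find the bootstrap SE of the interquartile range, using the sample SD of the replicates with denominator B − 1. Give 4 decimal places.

SE* = 0.5911

Bootstrap SE is the standard deviation of the 8 replicate interquartile ranges.
Mean of replicates: (1.98040 + 1.38975 + 3.08953 + 1.95862 + 2.71432 + 2.72373 + 2.89002 + 1.99824) / 8 = 18.744610 / 8 = 2.343076
Sum of squared deviations: (−0.362676)² + (−0.953326)² + (+0.746454)² + (−0.384456)² + (+0.371244)² + (+0.380654)² + (+0.546944)² + (−0.344836)² = 2.446144
Variance = 2.446144 / 7 = 0.349449
SE* = √0.349449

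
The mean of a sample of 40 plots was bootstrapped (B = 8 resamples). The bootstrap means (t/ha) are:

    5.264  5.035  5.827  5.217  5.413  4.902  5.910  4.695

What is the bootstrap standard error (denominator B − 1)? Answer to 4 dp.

SE* = 0.4248

Bootstrap SE is the standard deviation of the 8 replicate means.
Mean of replicates: (5.264 + 5.035 + 5.827 + 5.217 + 5.413 + 4.902 + 5.910 + 4.695) / 8 = 42.26300 / 8 = 5.28287
Sum of squared deviations: (−0.01887)² + (−0.24787)² + (+0.54413)² + (−0.06588)² + (+0.13013)² + (−0.38087)² + (+0.62713)² + (−0.58787)² = 1.26309
Variance = 1.26309 / 7 = 0.18044
SE* = √0.18044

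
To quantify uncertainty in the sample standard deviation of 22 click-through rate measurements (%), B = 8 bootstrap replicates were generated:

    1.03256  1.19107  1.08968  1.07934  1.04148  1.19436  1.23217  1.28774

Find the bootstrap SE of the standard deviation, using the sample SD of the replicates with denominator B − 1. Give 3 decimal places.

Bootstrap SE is the standard deviation of the 8 replicate standard deviations.
Mean of replicates: (1.03256 + 1.19107 + 1.08968 + 1.07934 + 1.04148 + 1.19436 + 1.23217 + 1.28774) / 8 = 9.148400 / 8 = 1.143550
Sum of squared deviations: (−0.110990)² + (+0.047520)² + (−0.053870)² + (−0.064210)² + (−0.102070)² + (+0.050810)² + (+0.088620)² + (+0.144190)² = 0.063246
Variance = 0.063246 / 7 = 0.009035
SE* = √0.009035

SE* = 0.095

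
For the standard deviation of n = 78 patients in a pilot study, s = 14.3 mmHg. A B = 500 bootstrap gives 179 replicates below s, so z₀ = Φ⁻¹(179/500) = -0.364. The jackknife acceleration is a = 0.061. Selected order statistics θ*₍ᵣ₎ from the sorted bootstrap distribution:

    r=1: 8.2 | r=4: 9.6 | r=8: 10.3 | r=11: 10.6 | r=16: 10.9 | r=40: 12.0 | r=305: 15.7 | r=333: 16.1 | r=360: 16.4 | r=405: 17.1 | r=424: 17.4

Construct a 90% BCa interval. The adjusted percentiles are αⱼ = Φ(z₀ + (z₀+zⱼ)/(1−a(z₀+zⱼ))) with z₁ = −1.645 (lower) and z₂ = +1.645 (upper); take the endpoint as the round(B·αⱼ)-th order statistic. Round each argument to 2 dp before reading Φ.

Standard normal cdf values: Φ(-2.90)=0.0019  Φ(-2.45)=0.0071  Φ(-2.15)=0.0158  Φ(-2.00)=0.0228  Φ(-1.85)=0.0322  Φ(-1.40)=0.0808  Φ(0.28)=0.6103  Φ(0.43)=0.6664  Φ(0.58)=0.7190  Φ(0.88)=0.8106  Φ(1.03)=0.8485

(10.3, 17.4)

Lower: z₀ + z₁ = -0.364 + (-1.645) = -2.009; 1 − a(z₀+z₁) = 1 − (0.061)(-2.009) = 1.1225; argument = -0.364 + (-2.009)/1.1225 = -2.1537 → -2.15.
α₁ = Φ(-2.15) = 0.0158; rank = round(500 × 0.0158) = 8; θ*₍8₎ = 10.3.
Upper: z₀ + z₂ = 1.281; 1 − a(z₀+z₂) = 0.9219; argument = 1.0256 → 1.03; α₂ = 0.8485; rank = 424; θ*₍424₎ = 17.4.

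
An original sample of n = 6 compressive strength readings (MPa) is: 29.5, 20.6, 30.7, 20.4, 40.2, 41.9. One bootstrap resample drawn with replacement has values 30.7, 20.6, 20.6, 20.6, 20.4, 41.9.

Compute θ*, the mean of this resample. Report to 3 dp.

θ* = 25.800

Mean = (30.7 + 20.6 + 20.6 + 20.6 + 20.4 + 41.9) / 6 = 154.80 / 6 = 25.800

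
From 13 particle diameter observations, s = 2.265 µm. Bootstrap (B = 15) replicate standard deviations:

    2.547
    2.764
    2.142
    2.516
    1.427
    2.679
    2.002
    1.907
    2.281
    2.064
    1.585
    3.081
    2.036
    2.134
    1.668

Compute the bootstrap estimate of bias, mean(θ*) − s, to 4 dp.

mean(θ*) = (2.547 + 2.764 + 2.142 + 2.516 + 1.427 + 2.679 + 2.002 + 1.907 + 2.281 + 2.064 + 1.585 + 3.081 + 2.036 + 2.134 + 1.668) / 15 = 2.18887
bias = 2.18887 − 2.265

bias = −0.0761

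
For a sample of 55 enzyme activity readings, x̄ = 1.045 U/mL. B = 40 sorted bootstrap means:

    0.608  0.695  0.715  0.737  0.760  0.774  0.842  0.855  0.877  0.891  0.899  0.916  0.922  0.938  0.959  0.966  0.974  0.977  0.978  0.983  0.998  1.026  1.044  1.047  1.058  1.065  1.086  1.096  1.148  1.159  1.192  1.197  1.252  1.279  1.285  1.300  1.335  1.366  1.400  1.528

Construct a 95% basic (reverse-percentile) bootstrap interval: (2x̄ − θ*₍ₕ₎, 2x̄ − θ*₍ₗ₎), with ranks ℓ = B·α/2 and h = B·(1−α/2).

(0.690, 1.482)

Percentile endpoints at ranks 1 and 39: θ*₍1₎ = 0.608, θ*₍39₎ = 1.400.
Basic interval reflects these around x̄:
  lower = 2 × 1.045 − 1.400 = 0.690
  upper = 2 × 1.045 − 0.608 = 1.482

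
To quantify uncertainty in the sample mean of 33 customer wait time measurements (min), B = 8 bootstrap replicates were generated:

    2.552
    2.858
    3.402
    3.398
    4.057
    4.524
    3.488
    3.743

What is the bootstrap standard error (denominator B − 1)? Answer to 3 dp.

SE* = 0.627

Bootstrap SE is the standard deviation of the 8 replicate means.
Mean of replicates: (2.552 + 2.858 + 3.402 + 3.398 + 4.057 + 4.524 + 3.488 + 3.743) / 8 = 28.0220 / 8 = 3.5028
Sum of squared deviations: (−0.9508)² + (−0.6448)² + (−0.1008)² + (−0.1048)² + (+0.5543)² + (+1.0212)² + (−0.0148)² + (+0.2402)² = 2.7488
Variance = 2.7488 / 7 = 0.3927
SE* = √0.3927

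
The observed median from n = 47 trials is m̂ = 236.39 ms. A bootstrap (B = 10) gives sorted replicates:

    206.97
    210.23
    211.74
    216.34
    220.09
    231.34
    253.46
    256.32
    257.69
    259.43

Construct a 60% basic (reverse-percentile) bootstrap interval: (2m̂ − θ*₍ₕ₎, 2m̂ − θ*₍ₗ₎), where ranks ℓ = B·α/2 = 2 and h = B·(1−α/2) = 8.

(216.46, 262.55)

Percentile endpoints at ranks 2 and 8: θ*₍2₎ = 210.23, θ*₍8₎ = 256.32.
Basic interval reflects these around m̂:
  lower = 2 × 236.39 − 256.32 = 216.46
  upper = 2 × 236.39 − 210.23 = 262.55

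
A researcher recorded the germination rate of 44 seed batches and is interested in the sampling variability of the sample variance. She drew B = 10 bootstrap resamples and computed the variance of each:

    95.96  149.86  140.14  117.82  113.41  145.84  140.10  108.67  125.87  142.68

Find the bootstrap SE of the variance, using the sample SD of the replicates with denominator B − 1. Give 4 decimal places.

SE* = 18.3383

Bootstrap SE is the standard deviation of the 10 replicate variances.
Mean of replicates: (95.96 + 149.86 + 140.14 + 117.82 + 113.41 + 145.84 + 140.10 + 108.67 + 125.87 + 142.68) / 10 = 1280.35000 / 10 = 128.03500
Sum of squared deviations: (−32.07500)² + (+21.82500)² + (+12.10500)² + (−10.21500)² + (−14.62500)² + (+17.80500)² + (+12.06500)² + (−19.36500)² + (−2.16500)² + (+14.64500)² = 3026.65285
Variance = 3026.65285 / 9 = 336.29476
SE* = √336.29476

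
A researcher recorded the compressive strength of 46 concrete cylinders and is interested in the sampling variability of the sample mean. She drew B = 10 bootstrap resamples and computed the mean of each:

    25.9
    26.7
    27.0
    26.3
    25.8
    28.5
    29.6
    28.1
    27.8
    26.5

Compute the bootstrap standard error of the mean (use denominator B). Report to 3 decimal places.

SE* = 1.177

Bootstrap SE is the standard deviation of the 10 replicate means.
Mean of replicates: (25.9 + 26.7 + 27.0 + 26.3 + 25.8 + 28.5 + 29.6 + 28.1 + 27.8 + 26.5) / 10 = 272.2000 / 10 = 27.2200
Sum of squared deviations: (−1.3200)² + (−0.5200)² + (−0.2200)² + (−0.9200)² + (−1.4200)² + (+1.2800)² + (+2.3800)² + (+0.8800)² + (+0.5800)² + (−0.7200)² = 13.8560
Variance = 13.8560 / 10 = 1.3856
SE* = √1.3856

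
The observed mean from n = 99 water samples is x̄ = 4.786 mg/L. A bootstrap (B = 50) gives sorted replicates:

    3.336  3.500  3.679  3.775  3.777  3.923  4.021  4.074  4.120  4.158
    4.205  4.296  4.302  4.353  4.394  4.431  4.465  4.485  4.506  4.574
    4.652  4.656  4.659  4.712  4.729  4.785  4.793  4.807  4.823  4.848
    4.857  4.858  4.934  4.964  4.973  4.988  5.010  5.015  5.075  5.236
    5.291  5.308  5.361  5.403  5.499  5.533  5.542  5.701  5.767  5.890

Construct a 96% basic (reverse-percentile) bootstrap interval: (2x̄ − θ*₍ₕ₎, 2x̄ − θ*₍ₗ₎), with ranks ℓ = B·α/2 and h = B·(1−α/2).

(3.805, 6.236)

Percentile endpoints at ranks 1 and 49: θ*₍1₎ = 3.336, θ*₍49₎ = 5.767.
Basic interval reflects these around x̄:
  lower = 2 × 4.786 − 5.767 = 3.805
  upper = 2 × 4.786 − 3.336 = 6.236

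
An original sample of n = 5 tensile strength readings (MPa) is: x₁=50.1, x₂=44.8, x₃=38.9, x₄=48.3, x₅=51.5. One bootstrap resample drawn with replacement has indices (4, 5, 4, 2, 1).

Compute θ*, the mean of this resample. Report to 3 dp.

θ* = 48.600

Resample values: 48.3, 51.5, 48.3, 44.8, 50.1.
Mean = (48.3 + 51.5 + 48.3 + 44.8 + 50.1) / 5 = 243.00 / 5 = 48.600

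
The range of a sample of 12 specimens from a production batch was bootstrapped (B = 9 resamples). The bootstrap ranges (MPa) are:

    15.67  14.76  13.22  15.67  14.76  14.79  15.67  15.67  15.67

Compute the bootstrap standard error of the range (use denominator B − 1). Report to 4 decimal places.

SE* = 0.8281

Bootstrap SE is the standard deviation of the 9 replicate ranges.
Mean of replicates: (15.67 + 14.76 + 13.22 + 15.67 + 14.76 + 14.79 + 15.67 + 15.67 + 15.67) / 9 = 135.88000 / 9 = 15.09778
Sum of squared deviations: (+0.57222)² + (−0.33778)² + (−1.87778)² + (+0.57222)² + (−0.33778)² + (−0.30778)² + (+0.57222)² + (+0.57222)² + (+0.57222)² = 5.48616
Variance = 5.48616 / 8 = 0.68577
SE* = √0.68577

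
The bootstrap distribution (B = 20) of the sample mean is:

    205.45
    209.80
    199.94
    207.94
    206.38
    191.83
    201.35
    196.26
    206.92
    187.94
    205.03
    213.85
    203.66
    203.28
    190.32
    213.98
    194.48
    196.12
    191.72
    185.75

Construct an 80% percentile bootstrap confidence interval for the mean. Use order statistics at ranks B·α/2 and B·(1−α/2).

Sorted replicates: 185.75, 187.94, 190.32, 191.72, 191.83, 194.48, 196.12, 196.26, 199.94, 201.35, 203.28, 203.66, 205.03, 205.45, 206.38, 206.92, 207.94, 209.80, 213.85, 213.98
α = 0.20; lower rank = 20 × 0.100 = 2; upper rank = 20 × 0.900 = 18.
The 2nd smallest replicate is 187.94; the 18th is 209.80.

(187.94, 209.80)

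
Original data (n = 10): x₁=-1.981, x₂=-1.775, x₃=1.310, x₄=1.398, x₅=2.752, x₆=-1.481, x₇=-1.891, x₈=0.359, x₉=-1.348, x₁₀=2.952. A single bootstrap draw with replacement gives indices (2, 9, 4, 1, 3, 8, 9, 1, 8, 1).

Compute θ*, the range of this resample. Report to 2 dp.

θ* = 3.38

Resample values: -1.775, -1.348, 1.398, -1.981, 1.310, 0.359, -1.348, -1.981, 0.359, -1.981.
Range = 1.398 − -1.981 = 3.38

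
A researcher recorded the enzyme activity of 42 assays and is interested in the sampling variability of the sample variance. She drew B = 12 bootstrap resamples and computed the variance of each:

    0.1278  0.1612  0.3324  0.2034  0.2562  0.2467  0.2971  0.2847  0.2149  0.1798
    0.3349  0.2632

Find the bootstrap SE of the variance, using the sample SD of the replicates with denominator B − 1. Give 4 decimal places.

Bootstrap SE is the standard deviation of the 12 replicate variances.
Mean of replicates: (0.1278 + 0.1612 + 0.3324 + 0.2034 + 0.2562 + 0.2467 + 0.2971 + 0.2847 + 0.2149 + 0.1798 + 0.3349 + 0.2632) / 12 = 2.902300 / 12 = 0.241858
Sum of squared deviations: (−0.114058)² + (−0.080658)² + (+0.090542)² + (−0.038458)² + (+0.014342)² + (+0.004842)² + (+0.055242)² + (+0.042842)² + (−0.026958)² + (−0.062058)² + (+0.093042)² + (+0.021342)² = 0.047998
Variance = 0.047998 / 11 = 0.004363
SE* = √0.004363

SE* = 0.0661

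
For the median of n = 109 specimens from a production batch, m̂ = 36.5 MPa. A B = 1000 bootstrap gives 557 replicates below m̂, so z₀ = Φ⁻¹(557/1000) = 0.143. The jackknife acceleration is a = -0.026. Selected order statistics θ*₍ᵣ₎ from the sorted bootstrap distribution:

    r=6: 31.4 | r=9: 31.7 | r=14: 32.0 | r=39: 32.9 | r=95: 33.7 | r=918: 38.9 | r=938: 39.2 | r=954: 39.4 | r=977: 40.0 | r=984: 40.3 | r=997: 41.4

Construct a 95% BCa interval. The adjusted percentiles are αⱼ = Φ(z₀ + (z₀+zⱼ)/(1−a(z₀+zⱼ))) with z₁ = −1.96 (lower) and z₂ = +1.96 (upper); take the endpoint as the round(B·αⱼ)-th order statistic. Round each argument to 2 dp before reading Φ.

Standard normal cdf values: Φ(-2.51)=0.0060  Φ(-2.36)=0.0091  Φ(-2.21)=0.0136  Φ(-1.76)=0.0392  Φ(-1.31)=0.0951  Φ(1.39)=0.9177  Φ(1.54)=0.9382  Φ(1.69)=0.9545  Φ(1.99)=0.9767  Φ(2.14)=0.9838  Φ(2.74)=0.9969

(32.9, 40.3)

Lower: z₀ + z₁ = 0.143 + (-1.960) = -1.817; 1 − a(z₀+z₁) = 1 − (-0.026)(-1.817) = 0.9528; argument = 0.143 + (-1.817)/0.9528 = -1.7641 → -1.76.
α₁ = Φ(-1.76) = 0.0392; rank = round(1000 × 0.0392) = 39; θ*₍39₎ = 32.9.
Upper: z₀ + z₂ = 2.103; 1 − a(z₀+z₂) = 1.0547; argument = 2.1370 → 2.14; α₂ = 0.9838; rank = 984; θ*₍984₎ = 40.3.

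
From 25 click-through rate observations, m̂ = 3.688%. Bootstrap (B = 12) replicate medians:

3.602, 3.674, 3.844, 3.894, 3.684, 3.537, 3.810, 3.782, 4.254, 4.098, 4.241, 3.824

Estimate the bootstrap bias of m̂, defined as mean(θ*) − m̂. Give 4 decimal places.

bias = +0.1657

mean(θ*) = (3.602 + 3.674 + 3.844 + 3.894 + 3.684 + 3.537 + 3.810 + 3.782 + 4.254 + 4.098 + 4.241 + 3.824) / 12 = 3.85367
bias = 3.85367 − 3.688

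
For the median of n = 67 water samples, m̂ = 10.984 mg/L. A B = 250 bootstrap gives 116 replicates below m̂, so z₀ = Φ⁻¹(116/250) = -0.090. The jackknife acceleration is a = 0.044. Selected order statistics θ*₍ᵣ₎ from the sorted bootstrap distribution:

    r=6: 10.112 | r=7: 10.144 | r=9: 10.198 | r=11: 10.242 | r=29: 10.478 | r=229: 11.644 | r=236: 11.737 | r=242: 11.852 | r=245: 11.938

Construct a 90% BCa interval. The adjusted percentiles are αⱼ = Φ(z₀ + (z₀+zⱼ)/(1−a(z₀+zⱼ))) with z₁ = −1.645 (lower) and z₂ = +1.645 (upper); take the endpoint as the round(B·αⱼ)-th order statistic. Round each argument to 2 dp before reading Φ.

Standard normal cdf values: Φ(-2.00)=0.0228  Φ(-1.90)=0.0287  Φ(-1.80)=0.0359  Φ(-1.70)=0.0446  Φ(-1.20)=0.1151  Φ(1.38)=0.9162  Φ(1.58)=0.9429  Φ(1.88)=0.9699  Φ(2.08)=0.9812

(10.242, 11.737)

Lower: z₀ + z₁ = -0.090 + (-1.645) = -1.735; 1 − a(z₀+z₁) = 1 − (0.044)(-1.735) = 1.0763; argument = -0.090 + (-1.735)/1.0763 = -1.7019 → -1.70.
α₁ = Φ(-1.70) = 0.0446; rank = round(250 × 0.0446) = 11; θ*₍11₎ = 10.242.
Upper: z₀ + z₂ = 1.555; 1 − a(z₀+z₂) = 0.9316; argument = 1.5792 → 1.58; α₂ = 0.9429; rank = 236; θ*₍236₎ = 11.737.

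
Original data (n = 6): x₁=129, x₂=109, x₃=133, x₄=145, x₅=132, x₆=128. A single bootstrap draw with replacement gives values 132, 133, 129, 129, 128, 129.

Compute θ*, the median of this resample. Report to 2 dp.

Sorted: 128, 129, 129, 129, 132, 133
Median = average of the two middle values = 129.00

θ* = 129.00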